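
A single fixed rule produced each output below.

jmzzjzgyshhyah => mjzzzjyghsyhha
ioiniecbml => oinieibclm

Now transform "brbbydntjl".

rbbbdytnlj

The pattern: swap each adjacent pair of characters (1↔2, 3↔4, ...).
For "brbbydntjl" the result is "rbbbdytnlj".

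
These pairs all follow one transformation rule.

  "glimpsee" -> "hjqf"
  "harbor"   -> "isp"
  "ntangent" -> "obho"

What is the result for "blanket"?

Each output is the input with this applied: shift every letter 1 place forward in the alphabet (wrapping around), then keep every other character starting from the first (positions 1st, 3rd, 5th, ...).
"blanket" → "cmbolfu" → "cblu".

cblu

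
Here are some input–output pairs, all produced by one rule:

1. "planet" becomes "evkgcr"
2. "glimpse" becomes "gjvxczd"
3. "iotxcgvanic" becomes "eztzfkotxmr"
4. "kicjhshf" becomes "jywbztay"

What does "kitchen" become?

yvebzkt

Each output is the input with this applied: move the last 3 characters to the front (rotate right by 3), then shift every letter 9 places backward in the alphabet (wrapping around).
"kitchen" → "yvebzkt".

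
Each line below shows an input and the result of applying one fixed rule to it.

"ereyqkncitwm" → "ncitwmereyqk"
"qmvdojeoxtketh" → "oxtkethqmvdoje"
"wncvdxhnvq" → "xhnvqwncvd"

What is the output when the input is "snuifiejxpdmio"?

The transformation: swap the front and back halves of the string.
"snuifiejxpdmio" → "jxpdmiosnuifie".

jxpdmiosnuifie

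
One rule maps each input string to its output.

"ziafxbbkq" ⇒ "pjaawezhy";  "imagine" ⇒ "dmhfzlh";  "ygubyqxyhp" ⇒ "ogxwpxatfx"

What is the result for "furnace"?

dbzmqte

In each case the input is transformed by: shift every letter 1 place backward in the alphabet (wrapping around), then reverse the string.
Working it through for "furnace": intermediate "etqmzbd", final "dbzmqte".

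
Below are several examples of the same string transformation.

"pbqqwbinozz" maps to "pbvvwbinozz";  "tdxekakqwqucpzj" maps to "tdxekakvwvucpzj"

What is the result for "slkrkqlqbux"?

The pattern: replace every "q" with "v".
Applying that to "slkrkqlqbux" gives "slkrkvlvbux".

slkrkvlvbux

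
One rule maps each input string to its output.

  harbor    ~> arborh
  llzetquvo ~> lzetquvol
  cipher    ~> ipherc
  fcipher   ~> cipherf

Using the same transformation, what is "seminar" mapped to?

What's happening: move the first character to the end.
"seminar" → "eminars".

eminars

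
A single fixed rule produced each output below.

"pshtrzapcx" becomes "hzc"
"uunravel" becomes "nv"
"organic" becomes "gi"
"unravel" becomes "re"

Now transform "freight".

eh

In each case the input is transformed by: keep one character in every 3, starting at position 3 (positions 3rd, 6th, 9th, ...).
"freight" → "eh".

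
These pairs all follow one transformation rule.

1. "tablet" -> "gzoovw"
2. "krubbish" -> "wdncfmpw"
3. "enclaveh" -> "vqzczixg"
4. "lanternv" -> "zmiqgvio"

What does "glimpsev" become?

Rule — swap the front and back halves of the string, then shift every letter 5 places backward in the alphabet (wrapping around).
Applying that to "glimpsev" gives "knzqbgdh".

knzqbgdh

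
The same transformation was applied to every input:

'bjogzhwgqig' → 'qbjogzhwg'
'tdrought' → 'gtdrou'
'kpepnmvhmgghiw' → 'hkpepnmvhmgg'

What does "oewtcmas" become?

Looking at the pairs, the operation is to delete the last 2 characters, then move the last character to the front.
For "oewtcmas", step one produces "oewtcm"; step two turns that into "moewtc".
(Check on "kpepnmvhmgghiw": → "kpepnmvhmggh" → "hkpepnmvhmgg" ✓)

moewtc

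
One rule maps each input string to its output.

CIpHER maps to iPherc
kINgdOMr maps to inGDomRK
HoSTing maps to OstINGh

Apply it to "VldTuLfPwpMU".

LDtUlFpWPmuv

The transformation: move the first character to the end, then flip the case of every letter.
Applying both steps to "VldTuLfPwpMU": "ldTuLfPwpMUV", then "LDtUlFpWPmuv".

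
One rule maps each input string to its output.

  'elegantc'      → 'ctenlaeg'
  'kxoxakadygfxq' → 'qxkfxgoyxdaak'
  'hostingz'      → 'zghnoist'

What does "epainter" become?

reetpnai

In each case the input is transformed by: move the last character to the front, then take characters alternately from the front and the back (1st, last, 2nd, 2nd-last, ...).
Working it through for "epainter": intermediate "repainte", final "reetpnai".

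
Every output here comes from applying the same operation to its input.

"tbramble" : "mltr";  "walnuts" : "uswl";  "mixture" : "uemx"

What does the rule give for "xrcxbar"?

The pattern: keep every other character starting from the first (positions 1st, 3rd, 5th, ...), then swap the front and back halves of the string.
On "xrcxbar": the first step gives "xcbr", and the second then gives "brxc".

brxc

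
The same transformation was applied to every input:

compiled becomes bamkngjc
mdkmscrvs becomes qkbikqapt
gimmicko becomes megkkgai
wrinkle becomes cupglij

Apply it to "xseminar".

What's happening: move the last character to the front, then shift every letter 2 places backward in the alphabet (wrapping around).
"xseminar" → "rxsemina" → "pvqckgly".
(Check on "wrinkle": → "ewrinkl" → "cupglij" ✓)

pvqckgly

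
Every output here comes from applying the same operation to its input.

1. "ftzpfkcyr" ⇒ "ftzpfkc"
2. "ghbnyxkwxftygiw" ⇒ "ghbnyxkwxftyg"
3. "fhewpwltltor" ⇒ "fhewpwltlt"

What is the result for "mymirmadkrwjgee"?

Looking at the pairs, the operation is to delete the last 2 characters.
On "mymirmadkrwjgee" that produces "mymirmadkrwjg".

mymirmadkrwjg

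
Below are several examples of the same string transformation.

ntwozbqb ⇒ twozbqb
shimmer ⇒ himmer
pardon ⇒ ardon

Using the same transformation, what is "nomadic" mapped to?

omadic

Each output is the input with this applied: delete the first character.
"nomadic" → "omadic".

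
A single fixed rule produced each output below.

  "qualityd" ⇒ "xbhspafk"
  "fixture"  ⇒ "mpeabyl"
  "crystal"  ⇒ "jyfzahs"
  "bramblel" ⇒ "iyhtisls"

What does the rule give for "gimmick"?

Rule — shift every letter 7 places forward in the alphabet (wrapping around).
Applying that to "gimmick" gives "npttpjr".

npttpjr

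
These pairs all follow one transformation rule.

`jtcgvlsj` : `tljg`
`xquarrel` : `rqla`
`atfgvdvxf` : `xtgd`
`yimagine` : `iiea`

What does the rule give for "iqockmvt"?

tqmc

Looking at the pairs, the operation is to keep every other character starting from the second (positions 2nd, 4th, 6th, ...), then sort the characters into reverse alphabetical order.
Starting from "iqockmvt": after the first operation, "qcmt"; after the second, "tqmc".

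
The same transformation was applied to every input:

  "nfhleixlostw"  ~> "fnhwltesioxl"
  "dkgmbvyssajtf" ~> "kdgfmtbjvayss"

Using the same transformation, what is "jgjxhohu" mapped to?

Rule — move the first character to the end, then take characters alternately from the front and the back (1st, last, 2nd, 2nd-last, ...).
For "jgjxhohu", step one produces "gjxhohuj"; step two turns that into "gjjuxhho".

gjjuxhho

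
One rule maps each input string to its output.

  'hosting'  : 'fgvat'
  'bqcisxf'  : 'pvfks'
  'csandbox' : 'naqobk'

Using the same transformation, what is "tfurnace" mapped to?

What's happening: shift every letter 13 places forward in the alphabet (wrapping around) — i.e. ROT13, then delete the first 2 characters.
On "tfurnace": the first step gives "gsheanpr", and the second then gives "heanpr".

heanpr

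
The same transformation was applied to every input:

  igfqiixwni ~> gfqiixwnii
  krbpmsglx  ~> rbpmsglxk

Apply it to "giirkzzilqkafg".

iirkzzilqkafgg

Rule — move the first character to the end.
So "giirkzzilqkafg" becomes "iirkzzilqkafgg".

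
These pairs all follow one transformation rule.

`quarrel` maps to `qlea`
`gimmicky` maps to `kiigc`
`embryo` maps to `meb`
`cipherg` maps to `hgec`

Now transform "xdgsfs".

Rule — sort the characters into reverse alphabetical order, then delete the first 3 characters.
On "xdgsfs": the first step gives "xssgfd", and the second then gives "gfd".

gfd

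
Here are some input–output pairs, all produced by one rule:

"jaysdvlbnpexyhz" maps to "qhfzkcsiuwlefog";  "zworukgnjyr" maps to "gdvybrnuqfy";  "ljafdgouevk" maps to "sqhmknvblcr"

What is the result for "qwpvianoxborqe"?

Looking at the pairs, the operation is to shift every letter 7 places forward in the alphabet (wrapping around).
For "qwpvianoxborqe" the result is "xdwcphuveivyxl".

xdwcphuveivyxl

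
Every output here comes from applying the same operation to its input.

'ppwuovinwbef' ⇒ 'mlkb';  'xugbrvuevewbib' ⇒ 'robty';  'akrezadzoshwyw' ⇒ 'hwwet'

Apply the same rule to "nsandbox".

pau

The pattern: keep one character in every 3, starting at position 2 (positions 2nd, 5th, 8th, ...), then shift every letter 3 places backward in the alphabet (wrapping around).
"nsandbox" → "sdx" → "pau".
(Check on "xugbrvuevewbib": → "urewb" → "robty" ✓)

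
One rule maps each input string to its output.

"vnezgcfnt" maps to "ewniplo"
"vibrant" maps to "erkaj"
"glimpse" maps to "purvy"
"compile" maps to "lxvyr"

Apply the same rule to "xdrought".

gmaxdp

Each output is the input with this applied: shift every letter 9 places forward in the alphabet (wrapping around), then delete the last 2 characters.
Applying that to "xdrought" gives "gmaxdp".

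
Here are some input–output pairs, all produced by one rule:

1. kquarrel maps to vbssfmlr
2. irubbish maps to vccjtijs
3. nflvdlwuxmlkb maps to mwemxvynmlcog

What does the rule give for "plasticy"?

What's happening: shift every letter 1 place forward in the alphabet (wrapping around), then move the first 2 characters to the end (rotate left by 2).
Starting from "plasticy": after the first operation, "qmbtujdz"; after the second, "btujdzqm".

btujdzqm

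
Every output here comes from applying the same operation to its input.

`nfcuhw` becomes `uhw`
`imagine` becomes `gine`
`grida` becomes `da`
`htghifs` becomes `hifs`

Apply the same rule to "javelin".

The pattern: delete the first 3 characters.
"javelin" → "elin".

elin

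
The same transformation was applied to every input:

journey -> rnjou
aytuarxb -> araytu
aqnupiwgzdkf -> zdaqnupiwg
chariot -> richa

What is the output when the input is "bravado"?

vabra

In each case the input is transformed by: delete the last 2 characters, then move the last 2 characters to the front (rotate right by 2).
Starting from "bravado": after the first operation, "brava"; after the second, "vabra".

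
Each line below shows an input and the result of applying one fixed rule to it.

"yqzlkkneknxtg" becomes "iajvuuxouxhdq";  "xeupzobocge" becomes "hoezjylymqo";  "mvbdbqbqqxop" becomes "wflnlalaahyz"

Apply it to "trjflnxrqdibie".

dbtpvxhbanslso

In each case the input is transformed by: shift every letter 10 places forward in the alphabet (wrapping around).
Doing the same to "trjflnxrqdibie": "dbtpvxhbanslso".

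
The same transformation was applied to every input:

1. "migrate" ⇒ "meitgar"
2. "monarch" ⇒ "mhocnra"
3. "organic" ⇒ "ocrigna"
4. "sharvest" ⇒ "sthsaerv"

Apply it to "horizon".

hnoorzi

In each case the input is transformed by: take characters alternately from the front and the back (1st, last, 2nd, 2nd-last, ...).
On "horizon" that produces "hnoorzi".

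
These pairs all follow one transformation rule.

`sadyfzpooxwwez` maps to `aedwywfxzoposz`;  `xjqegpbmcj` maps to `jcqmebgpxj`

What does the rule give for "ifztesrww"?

fwzrtseiw

In each case the input is transformed by: take characters alternately from the front and the back (1st, last, 2nd, 2nd-last, ...), then move the first 2 characters to the end (rotate left by 2).
"ifztesrww" → "iwfwzrtse" → "fwzrtseiw".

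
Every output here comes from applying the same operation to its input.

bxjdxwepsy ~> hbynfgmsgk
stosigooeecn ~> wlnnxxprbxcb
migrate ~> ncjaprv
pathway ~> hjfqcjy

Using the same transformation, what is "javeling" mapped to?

pwrunejs

Looking at the pairs, the operation is to shift every letter 9 places forward in the alphabet (wrapping around), then reverse the string.
"javeling" → "sjenurwp" → "pwrunejs".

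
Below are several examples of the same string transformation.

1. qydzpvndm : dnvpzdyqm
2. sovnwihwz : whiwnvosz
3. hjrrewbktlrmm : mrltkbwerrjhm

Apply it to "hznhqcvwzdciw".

icdzwvcqhnzhw

The rule is to reverse the string, then move the first character to the end.
"hznhqcvwzdciw" → "wicdzwvcqhnzh" → "icdzwvcqhnzhw".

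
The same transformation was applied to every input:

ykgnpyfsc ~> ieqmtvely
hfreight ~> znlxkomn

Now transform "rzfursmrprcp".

The transformation: shift every letter 6 places forward in the alphabet (wrapping around), then move the last character to the front.
For "rzfursmrprcp", step one produces "xflaxysxvxiv"; step two turns that into "vxflaxysxvxi".

vxflaxysxvxi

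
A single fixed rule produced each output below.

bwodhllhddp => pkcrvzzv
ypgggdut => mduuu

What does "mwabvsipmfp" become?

akopjgwd

Each output is the input with this applied: delete the last 3 characters, then shift every letter 12 places backward in the alphabet (wrapping around).
On "mwabvsipmfp": the first step gives "mwabvsip", and the second then gives "akopjgwd".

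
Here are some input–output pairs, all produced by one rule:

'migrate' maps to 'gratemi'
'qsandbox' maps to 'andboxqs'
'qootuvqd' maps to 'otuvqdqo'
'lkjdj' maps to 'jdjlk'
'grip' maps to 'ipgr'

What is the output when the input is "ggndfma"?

ndfmagg

What's happening: move the first 2 characters to the end (rotate left by 2).
Doing the same to "ggndfma": "ndfmagg".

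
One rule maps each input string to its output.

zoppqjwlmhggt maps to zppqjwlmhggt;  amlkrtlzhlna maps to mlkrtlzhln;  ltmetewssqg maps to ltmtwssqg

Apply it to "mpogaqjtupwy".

mpgqjtpwy

Each output is the input with this applied: remove every vowel.
Applying that to "mpogaqjtupwy" gives "mpgqjtpwy".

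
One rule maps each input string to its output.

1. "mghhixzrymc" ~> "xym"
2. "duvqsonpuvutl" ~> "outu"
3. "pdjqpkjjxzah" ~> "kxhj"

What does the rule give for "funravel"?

vf

Looking at the pairs, the operation is to move the first 3 characters to the end (rotate left by 3), then keep one character in every 3, starting at position 3 (positions 3rd, 6th, 9th, ...).
Applying both steps to "funravel": "ravelfun", then "vf".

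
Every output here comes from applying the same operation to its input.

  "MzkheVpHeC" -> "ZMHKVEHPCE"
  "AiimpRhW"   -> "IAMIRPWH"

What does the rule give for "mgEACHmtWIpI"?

Rule — swap each adjacent pair of characters (1↔2, 3↔4, ...), then convert every letter to uppercase.
So "mgEACHmtWIpI" becomes "GMAEHCTMIWIP".

GMAEHCTMIWIP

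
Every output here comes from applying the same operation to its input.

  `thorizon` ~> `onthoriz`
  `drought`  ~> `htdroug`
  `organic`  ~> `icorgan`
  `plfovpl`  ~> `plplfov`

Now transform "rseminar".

In each case the input is transformed by: move the last 2 characters to the front (rotate right by 2).
For "rseminar" the result is "arrsemin".

arrsemin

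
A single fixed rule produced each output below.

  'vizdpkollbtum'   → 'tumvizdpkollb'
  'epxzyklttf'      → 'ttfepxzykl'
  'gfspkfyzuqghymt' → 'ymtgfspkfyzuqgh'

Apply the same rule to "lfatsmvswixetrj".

Each output is the input with this applied: move the last 3 characters to the front (rotate right by 3).
So "lfatsmvswixetrj" becomes "trjlfatsmvswixe".

trjlfatsmvswixe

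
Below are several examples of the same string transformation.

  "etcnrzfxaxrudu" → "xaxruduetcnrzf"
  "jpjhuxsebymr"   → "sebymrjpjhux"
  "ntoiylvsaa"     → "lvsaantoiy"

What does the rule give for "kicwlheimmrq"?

eimmrqkicwlh

The rule is to swap the front and back halves of the string.
Applying that to "kicwlheimmrq" gives "eimmrqkicwlh".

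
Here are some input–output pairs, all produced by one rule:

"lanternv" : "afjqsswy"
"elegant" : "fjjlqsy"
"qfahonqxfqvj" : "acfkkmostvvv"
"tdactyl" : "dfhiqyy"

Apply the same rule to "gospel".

The transformation: shift every letter 5 places forward in the alphabet (wrapping around), then sort the characters into alphabetical order.
"gospel" → "ltxujq" → "jlqtux".

jlqtux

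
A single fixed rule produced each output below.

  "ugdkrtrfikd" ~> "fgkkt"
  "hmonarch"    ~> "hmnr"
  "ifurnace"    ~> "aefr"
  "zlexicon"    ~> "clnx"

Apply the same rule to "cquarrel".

The rule is to keep every other character starting from the second (positions 2nd, 4th, 6th, ...), then sort the characters into alphabetical order.
Applying that to "cquarrel" gives "alqr".

alqr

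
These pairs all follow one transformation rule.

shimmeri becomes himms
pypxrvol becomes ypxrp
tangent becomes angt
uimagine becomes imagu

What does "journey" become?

The rule is to delete the last 3 characters, then move the first character to the end.
On "journey" that produces "ourj".

ourj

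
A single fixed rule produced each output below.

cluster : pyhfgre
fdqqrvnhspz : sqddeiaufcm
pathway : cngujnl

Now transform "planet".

What's happening: shift every letter 13 places forward in the alphabet (wrapping around) — i.e. ROT13.
For "planet" the result is "cynarg".

cynarg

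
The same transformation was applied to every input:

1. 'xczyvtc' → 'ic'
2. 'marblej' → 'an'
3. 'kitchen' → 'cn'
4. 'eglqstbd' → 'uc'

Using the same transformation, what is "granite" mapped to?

jc

Looking at the pairs, the operation is to keep one character in every 3, starting at position 3 (positions 3rd, 6th, 9th, ...), then shift every letter 9 places forward in the alphabet (wrapping around).
"granite" → "at" → "jc".
(Check on "kitchen": → "te" → "cn" ✓)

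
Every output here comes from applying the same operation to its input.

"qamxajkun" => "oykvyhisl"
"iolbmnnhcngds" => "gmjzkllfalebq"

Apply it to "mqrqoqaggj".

Rule — shift every letter 2 places backward in the alphabet (wrapping around).
Doing the same to "mqrqoqaggj": "kopomoyeeh".

kopomoyeeh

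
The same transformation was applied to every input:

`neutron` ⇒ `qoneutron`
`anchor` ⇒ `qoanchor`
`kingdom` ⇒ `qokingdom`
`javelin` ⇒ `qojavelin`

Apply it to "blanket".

The rule is to prepend "qo".
So "blanket" becomes "qoblanket".

qoblanket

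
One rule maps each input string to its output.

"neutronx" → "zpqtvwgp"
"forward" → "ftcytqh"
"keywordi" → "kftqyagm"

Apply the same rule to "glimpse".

gurokni

The pattern: reverse the string, then shift every letter 2 places forward in the alphabet (wrapping around).
Starting from "glimpse": after the first operation, "espmilg"; after the second, "gurokni".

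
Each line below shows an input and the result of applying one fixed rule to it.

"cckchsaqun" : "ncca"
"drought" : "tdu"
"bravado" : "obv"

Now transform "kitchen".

nkc

Each output is the input with this applied: keep one character in every 3, starting at position 1 (positions 1st, 4th, 7th, ...), then move the last character to the front.
Applying both steps to "kitchen": "kcn", then "nkc".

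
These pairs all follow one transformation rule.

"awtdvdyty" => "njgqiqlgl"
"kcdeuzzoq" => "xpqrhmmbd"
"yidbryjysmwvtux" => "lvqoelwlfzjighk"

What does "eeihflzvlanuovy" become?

rrvusymiynahbil

Each output is the input with this applied: shift every letter 13 places forward in the alphabet (wrapping around) — i.e. ROT13.
Doing the same to "eeihflzvlanuovy": "rrvusymiynahbil".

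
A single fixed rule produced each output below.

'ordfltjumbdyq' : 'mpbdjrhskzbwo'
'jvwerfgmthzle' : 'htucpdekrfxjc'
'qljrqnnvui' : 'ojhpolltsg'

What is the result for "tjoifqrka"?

rhmgdopiy

Looking at the pairs, the operation is to shift every letter 2 places backward in the alphabet (wrapping around).
"tjoifqrka" → "rhmgdopiy".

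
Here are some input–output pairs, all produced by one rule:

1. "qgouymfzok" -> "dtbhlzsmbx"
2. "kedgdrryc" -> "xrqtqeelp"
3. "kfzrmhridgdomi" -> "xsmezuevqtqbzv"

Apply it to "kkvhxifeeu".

The transformation: shift every letter 13 places forward in the alphabet (wrapping around) — i.e. ROT13.
So "kkvhxifeeu" becomes "xxiukvsrrh".

xxiukvsrrh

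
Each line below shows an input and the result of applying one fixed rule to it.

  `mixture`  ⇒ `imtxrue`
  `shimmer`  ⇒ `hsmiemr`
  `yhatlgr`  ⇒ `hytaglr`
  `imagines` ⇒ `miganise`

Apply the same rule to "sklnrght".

In each case the input is transformed by: swap each adjacent pair of characters (1↔2, 3↔4, ...).
"sklnrght" → "ksnlgrth".

ksnlgrth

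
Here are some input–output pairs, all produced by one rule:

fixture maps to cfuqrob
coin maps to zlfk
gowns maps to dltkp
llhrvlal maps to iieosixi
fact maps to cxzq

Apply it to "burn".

yrok

What's happening: shift every letter 3 places backward in the alphabet (wrapping around).
"burn" → "yrok".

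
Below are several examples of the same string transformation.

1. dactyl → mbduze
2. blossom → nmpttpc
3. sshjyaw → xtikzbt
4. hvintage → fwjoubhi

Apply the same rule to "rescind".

The pattern: swap the first and last characters, then shift every letter 1 place forward in the alphabet (wrapping around).
On "rescind": the first step gives "descinr", and the second then gives "eftdjos".

eftdjos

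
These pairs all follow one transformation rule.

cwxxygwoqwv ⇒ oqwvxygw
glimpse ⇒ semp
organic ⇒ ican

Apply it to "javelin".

inel

Rule — delete the first 3 characters, then swap the front and back halves of the string.
On "javelin" that produces "inel".
(Check on "glimpse": → "mpse" → "semp" ✓)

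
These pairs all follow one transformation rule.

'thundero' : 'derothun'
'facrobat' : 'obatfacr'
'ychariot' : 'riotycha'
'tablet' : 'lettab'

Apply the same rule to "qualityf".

In each case the input is transformed by: swap the front and back halves of the string.
So "qualityf" becomes "ityfqual".

ityfqual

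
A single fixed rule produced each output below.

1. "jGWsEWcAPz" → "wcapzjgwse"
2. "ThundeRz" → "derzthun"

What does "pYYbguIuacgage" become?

Rule — swap the front and back halves of the string, then convert every letter to lowercase.
Applying both steps to "pYYbguIuacgage": "uacgagepYYbguI", then "uacgagepyybgui".

uacgagepyybgui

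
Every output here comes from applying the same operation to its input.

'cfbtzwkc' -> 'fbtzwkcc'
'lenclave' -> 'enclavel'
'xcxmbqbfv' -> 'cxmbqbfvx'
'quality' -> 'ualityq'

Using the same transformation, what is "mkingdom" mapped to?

kingdomm

In each case the input is transformed by: move the first character to the end.
On "mkingdom" that produces "kingdomm".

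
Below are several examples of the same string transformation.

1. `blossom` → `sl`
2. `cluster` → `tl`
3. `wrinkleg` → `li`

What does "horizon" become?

Each output is the input with this applied: reverse the string, then keep one character in every 3, starting at position 3 (positions 3rd, 6th, 9th, ...).
"horizon" → "noziroh" → "zo".

zo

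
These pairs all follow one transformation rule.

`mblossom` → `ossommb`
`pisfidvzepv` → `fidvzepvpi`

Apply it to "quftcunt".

The transformation: move the first 3 characters to the end (rotate left by 3), then delete the last character.
For "quftcunt", step one produces "tcuntquf"; step two turns that into "tcuntqu".

tcuntqu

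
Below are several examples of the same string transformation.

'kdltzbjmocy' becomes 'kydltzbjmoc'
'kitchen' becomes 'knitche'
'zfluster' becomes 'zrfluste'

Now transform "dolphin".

What's happening: swap the first and last characters, then move the last character to the front.
So "dolphin" becomes "dnolphi".

dnolphi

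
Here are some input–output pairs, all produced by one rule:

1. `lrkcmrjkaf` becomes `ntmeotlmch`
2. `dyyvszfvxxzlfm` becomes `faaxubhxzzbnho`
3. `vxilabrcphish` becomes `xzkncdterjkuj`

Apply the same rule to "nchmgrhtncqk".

pejoitjvpesm

What's happening: shift every letter 2 places forward in the alphabet (wrapping around).
Applying that to "nchmgrhtncqk" gives "pejoitjvpesm".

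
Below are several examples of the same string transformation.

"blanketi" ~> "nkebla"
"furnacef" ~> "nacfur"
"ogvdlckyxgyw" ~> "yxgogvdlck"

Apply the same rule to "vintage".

ntavi

The pattern: delete the last 2 characters, then move the last 3 characters to the front (rotate right by 3).
For "vintage", step one produces "vinta"; step two turns that into "ntavi".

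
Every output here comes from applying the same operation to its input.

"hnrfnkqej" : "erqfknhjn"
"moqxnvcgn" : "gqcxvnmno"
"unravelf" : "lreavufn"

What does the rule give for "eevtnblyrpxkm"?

kvxtpnrbyleme

The pattern: take characters alternately from the front and the back (1st, last, 2nd, 2nd-last, ...), then move the first 3 characters to the end (rotate left by 3).
Applying both steps to "eevtnblyrpxkm": "emekvxtpnrbyl", then "kvxtpnrbyleme".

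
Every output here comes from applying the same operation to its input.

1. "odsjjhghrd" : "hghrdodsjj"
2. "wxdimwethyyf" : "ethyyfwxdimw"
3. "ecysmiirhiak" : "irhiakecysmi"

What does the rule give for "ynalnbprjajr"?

prjajrynalnb

Each output is the input with this applied: swap the front and back halves of the string.
For "ynalnbprjajr" the result is "prjajrynalnb".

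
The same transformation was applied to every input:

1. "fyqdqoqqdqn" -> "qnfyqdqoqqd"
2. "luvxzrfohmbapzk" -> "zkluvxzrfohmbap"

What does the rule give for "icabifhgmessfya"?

yaicabifhgmessf

What's happening: move the last 2 characters to the front (rotate right by 2).
For "icabifhgmessfya" the result is "yaicabifhgmessf".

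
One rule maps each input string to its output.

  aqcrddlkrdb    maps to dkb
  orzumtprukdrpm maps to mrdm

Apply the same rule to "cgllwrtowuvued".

wovd

In each case the input is transformed by: delete the first 3 characters, then keep one character in every 3, starting at position 2 (positions 2nd, 5th, 8th, ...).
"cgllwrtowuvued" → "wovd".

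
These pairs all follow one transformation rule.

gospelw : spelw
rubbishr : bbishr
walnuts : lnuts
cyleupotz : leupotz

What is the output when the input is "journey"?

urney

Looking at the pairs, the operation is to delete the first 2 characters.
So "journey" becomes "urney".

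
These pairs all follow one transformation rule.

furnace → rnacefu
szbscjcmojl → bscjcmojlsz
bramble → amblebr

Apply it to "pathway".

The rule is to move the first 2 characters to the end (rotate left by 2).
Applying that to "pathway" gives "thwaypa".

thwaypa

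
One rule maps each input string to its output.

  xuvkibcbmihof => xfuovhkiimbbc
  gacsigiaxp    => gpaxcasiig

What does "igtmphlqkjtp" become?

ipgttjmkpqhl

Each output is the input with this applied: take characters alternately from the front and the back (1st, last, 2nd, 2nd-last, ...).
Applying that to "igtmphlqkjtp" gives "ipgttjmkpqhl".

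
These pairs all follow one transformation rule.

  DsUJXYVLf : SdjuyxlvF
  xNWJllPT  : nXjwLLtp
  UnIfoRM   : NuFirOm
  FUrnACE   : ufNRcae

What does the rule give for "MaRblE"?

AmBreL

Rule — swap each adjacent pair of characters (1↔2, 3↔4, ...), then flip the case of every letter.
Doing the same to "MaRblE": "AmBreL".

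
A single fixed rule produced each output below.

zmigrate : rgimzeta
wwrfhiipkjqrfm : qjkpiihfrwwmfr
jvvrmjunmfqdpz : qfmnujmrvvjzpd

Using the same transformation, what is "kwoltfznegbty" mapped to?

What's happening: move the last 3 characters to the front (rotate right by 3), then reverse the string.
Working it through for "kwoltfznegbty": intermediate "btykwoltfzneg", final "genzftlowkytb".

genzftlowkytb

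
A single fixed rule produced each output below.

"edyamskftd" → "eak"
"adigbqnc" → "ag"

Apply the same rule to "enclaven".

el

Looking at the pairs, the operation is to move the last 2 characters to the front (rotate right by 2), then keep one character in every 3, starting at position 3 (positions 3rd, 6th, 9th, ...).
On "enclaven": the first step gives "enenclav", and the second then gives "el".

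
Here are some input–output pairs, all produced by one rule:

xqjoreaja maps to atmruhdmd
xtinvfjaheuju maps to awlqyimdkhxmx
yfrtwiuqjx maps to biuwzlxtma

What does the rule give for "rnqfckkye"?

The pattern: shift every letter 3 places forward in the alphabet (wrapping around).
Doing the same to "rnqfckkye": "uqtifnnbh".

uqtifnnbh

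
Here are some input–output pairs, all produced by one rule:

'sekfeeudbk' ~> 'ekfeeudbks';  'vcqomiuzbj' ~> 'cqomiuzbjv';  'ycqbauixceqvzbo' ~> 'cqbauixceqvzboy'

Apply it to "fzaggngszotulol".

The rule is to move the first character to the end.
On "fzaggngszotulol" that produces "zaggngszotulolf".

zaggngszotulolf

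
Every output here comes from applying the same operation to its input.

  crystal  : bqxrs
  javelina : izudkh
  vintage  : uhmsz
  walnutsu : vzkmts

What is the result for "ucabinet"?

tbzahm

The transformation: delete the last 2 characters, then shift every letter 1 place backward in the alphabet (wrapping around).
On "ucabinet": the first step gives "ucabin", and the second then gives "tbzahm".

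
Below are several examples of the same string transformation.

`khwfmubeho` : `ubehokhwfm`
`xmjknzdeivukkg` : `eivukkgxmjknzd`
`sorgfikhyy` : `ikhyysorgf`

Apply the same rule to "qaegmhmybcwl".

Rule — swap the front and back halves of the string.
Doing the same to "qaegmhmybcwl": "mybcwlqaegmh".

mybcwlqaegmh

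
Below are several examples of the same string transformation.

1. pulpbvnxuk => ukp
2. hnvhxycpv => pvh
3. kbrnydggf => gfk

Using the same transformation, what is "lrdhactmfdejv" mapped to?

Looking at the pairs, the operation is to move the last 2 characters to the front (rotate right by 2), then keep only the first 3 characters.
So "lrdhactmfdejv" becomes "jvl".

jvl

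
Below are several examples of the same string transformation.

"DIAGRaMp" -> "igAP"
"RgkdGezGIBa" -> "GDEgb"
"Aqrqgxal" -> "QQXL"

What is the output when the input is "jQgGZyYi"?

In each case the input is transformed by: flip the case of every letter, then keep every other character starting from the second (positions 2nd, 4th, 6th, ...).
For "jQgGZyYi", step one produces "JqGgzYyI"; step two turns that into "qgYI".
(Check on "RgkdGezGIBa": → "rGKDgEZgibA" → "GDEgb" ✓)

qgYI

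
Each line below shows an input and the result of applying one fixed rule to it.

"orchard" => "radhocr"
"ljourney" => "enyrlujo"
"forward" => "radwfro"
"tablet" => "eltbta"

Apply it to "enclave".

In each case the input is transformed by: move the last 2 characters to the front (rotate right by 2), then take characters alternately from the front and the back (1st, last, 2nd, 2nd-last, ...).
For "enclave", step one produces "veencla"; step two turns that into "vaelecn".

vaelecn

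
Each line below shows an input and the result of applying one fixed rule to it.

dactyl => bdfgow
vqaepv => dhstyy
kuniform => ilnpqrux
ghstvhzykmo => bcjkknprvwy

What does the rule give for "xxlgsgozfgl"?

The transformation: shift every letter 3 places forward in the alphabet (wrapping around), then sort the characters into alphabetical order.
Working it through for "xxlgsgozfgl": intermediate "aaojvjrcijo", final "aacijjjoorv".

aacijjjoorv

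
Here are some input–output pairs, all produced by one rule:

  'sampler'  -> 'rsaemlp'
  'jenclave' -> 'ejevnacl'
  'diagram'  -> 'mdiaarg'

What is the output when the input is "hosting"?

Looking at the pairs, the operation is to swap the first and last characters, then take characters alternately from the front and the back (1st, last, 2nd, 2nd-last, ...).
For "hosting", step one produces "gostinh"; step two turns that into "ghonsit".

ghonsit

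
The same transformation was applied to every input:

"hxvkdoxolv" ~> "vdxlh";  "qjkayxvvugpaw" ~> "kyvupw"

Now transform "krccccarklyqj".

ccakyj

Rule — move the first character to the end, then keep every other character starting from the second (positions 2nd, 4th, 6th, ...).
For "krccccarklyqj", step one produces "rccccarklyqjk"; step two turns that into "ccakyj".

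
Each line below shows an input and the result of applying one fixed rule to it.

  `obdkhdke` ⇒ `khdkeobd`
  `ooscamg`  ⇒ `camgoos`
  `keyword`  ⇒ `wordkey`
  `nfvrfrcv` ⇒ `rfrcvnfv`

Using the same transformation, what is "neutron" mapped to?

tronneu

What's happening: move the first 3 characters to the end (rotate left by 3).
"neutron" → "tronneu".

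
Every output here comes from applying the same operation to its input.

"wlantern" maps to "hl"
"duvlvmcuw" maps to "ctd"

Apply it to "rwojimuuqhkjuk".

Rule — shift every letter 7 places forward in the alphabet (wrapping around), then keep one character in every 3, starting at position 3 (positions 3rd, 6th, 9th, ...).
Starting from "rwojimuuqhkjuk": after the first operation, "ydvqptbbxorqbr"; after the second, "vtxq".

vtxq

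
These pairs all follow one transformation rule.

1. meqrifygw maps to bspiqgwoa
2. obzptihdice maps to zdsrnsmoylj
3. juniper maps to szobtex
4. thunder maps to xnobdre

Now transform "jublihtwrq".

The rule is to move the first 3 characters to the end (rotate left by 3), then shift every letter 10 places forward in the alphabet (wrapping around).
"jublihtwrq" → "vsrdgbatel".
(Check on "thunder": → "nderthu" → "xnobdre" ✓)

vsrdgbatel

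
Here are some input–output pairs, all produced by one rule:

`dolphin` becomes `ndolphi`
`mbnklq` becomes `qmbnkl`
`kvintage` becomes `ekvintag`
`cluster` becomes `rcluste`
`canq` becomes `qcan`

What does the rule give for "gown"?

ngow

Rule — move the last character to the front.
For "gown" the result is "ngow".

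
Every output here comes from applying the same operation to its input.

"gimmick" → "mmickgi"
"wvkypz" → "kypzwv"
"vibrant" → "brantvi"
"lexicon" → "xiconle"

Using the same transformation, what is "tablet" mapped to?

Each output is the input with this applied: move the first 2 characters to the end (rotate left by 2).
So "tablet" becomes "bletta".

bletta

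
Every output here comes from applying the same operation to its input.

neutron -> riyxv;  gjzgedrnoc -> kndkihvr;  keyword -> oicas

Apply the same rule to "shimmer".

Looking at the pairs, the operation is to shift every letter 4 places forward in the alphabet (wrapping around), then delete the last 2 characters.
Starting from "shimmer": after the first operation, "wlmqqiv"; after the second, "wlmqq".
(Check on "gjzgedrnoc": → "kndkihvrsg" → "kndkihvr" ✓)

wlmqq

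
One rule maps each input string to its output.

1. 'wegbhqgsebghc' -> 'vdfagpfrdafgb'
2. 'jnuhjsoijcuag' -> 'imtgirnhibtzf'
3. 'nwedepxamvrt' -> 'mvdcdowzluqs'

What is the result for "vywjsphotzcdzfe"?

uxvirognsybcyed

Looking at the pairs, the operation is to shift every letter 1 place backward in the alphabet (wrapping around).
"vywjsphotzcdzfe" → "uxvirognsybcyed".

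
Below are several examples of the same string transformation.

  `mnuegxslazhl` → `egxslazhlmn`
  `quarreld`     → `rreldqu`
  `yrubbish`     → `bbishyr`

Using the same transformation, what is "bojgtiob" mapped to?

gtiobbo

Looking at the pairs, the operation is to move the first 2 characters to the end (rotate left by 2), then delete the first character.
For "bojgtiob", step one produces "jgtiobbo"; step two turns that into "gtiobbo".
(Check on "mnuegxslazhl": → "uegxslazhlmn" → "egxslazhlmn" ✓)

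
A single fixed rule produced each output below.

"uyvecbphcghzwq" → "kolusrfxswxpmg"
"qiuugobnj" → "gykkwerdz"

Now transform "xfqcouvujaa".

nvgseklkzqq

Each output is the input with this applied: shift every letter 10 places backward in the alphabet (wrapping around).
Applying that to "xfqcouvujaa" gives "nvgseklkzqq".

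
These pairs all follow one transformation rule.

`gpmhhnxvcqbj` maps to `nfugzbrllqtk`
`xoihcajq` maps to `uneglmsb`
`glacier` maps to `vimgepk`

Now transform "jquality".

cxmpeyun

Each output is the input with this applied: shift every letter 4 places forward in the alphabet (wrapping around), then reverse the string.
On "jquality": the first step gives "nuyepmxc", and the second then gives "cxmpeyun".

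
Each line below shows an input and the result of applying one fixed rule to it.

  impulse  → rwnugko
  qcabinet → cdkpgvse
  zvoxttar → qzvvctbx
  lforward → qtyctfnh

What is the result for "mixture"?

zvwtgok

Looking at the pairs, the operation is to shift every letter 2 places forward in the alphabet (wrapping around), then move the first 2 characters to the end (rotate left by 2).
Starting from "mixture": after the first operation, "okzvwtg"; after the second, "zvwtgok".
(Check on "lforward": → "nhqtyctf" → "qtyctfnh" ✓)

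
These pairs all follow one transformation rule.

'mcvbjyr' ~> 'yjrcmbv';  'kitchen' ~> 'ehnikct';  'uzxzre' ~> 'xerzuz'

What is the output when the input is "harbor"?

rroahb

Rule — swap each adjacent pair of characters (1↔2, 3↔4, ...), then move the last 3 characters to the front (rotate right by 3).
Working it through for "harbor": intermediate "ahbrro", final "rroahb".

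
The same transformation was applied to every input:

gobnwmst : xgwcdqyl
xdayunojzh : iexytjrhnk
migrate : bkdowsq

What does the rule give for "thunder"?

In each case the input is transformed by: shift every letter 10 places forward in the alphabet (wrapping around), then move the first 3 characters to the end (rotate left by 3).
Doing the same to "thunder": "xnobdre".

xnobdre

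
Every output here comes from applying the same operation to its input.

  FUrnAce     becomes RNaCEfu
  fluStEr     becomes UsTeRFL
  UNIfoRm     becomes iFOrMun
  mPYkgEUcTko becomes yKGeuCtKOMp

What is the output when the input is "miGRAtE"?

The transformation: move the first 2 characters to the end (rotate left by 2), then flip the case of every letter.
"miGRAtE" → "GRAtEmi" → "graTeMI".

graTeMI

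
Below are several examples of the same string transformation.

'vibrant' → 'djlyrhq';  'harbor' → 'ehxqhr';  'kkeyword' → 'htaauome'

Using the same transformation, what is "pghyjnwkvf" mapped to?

What's happening: move the last 2 characters to the front (rotate right by 2), then shift every letter 10 places backward in the alphabet (wrapping around).
Working it through for "pghyjnwkvf": intermediate "vfpghyjnwk", final "lvfwxozdma".
(Check on "kkeyword": → "rdkkeywo" → "htaauome" ✓)

lvfwxozdma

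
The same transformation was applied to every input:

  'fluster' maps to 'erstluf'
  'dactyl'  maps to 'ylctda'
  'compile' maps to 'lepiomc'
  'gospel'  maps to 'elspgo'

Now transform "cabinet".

Rule — reverse the string, then swap each adjacent pair of characters (1↔2, 3↔4, ...).
Applying both steps to "cabinet": "tenibac", then "etinabc".

etinabc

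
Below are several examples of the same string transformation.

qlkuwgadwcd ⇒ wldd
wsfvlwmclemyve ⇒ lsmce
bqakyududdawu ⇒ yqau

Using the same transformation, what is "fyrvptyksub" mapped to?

pybk

Each output is the input with this applied: keep one character in every 3, starting at position 2 (positions 2nd, 5th, 8th, ...), then swap each adjacent pair of characters (1↔2, 3↔4, ...).
"fyrvptyksub" → "ypkb" → "pybk".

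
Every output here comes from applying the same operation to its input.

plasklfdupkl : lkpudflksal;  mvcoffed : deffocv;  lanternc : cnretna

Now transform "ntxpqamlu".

Each output is the input with this applied: delete the first character, then reverse the string.
Applying both steps to "ntxpqamlu": "txpqamlu", then "ulmaqpxt".

ulmaqpxt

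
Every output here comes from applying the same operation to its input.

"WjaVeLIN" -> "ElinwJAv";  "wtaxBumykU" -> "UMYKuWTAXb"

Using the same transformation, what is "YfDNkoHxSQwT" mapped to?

In each case the input is transformed by: swap the front and back halves of the string, then flip the case of every letter.
"YfDNkoHxSQwT" → "HxSQwTYfDNko" → "hXsqWtyFdnKO".

hXsqWtyFdnKO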